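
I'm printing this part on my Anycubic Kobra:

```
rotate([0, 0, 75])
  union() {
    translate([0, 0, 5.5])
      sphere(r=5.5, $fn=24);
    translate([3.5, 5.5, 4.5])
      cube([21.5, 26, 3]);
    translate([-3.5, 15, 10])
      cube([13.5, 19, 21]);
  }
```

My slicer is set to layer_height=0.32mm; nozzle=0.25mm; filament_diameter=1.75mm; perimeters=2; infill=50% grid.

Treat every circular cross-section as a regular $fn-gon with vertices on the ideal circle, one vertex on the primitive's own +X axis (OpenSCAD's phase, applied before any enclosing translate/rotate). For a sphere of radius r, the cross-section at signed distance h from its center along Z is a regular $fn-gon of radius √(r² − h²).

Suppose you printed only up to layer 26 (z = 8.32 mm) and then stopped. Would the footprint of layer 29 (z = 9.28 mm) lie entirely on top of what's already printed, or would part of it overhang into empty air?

Compare the two slices. At z = 8.32: the sphere: section is a regular 24-gon, circumradius = √(r²−h²) = √(5.5²−2.82²) = 4.722 (area = (24/2)·4.722²·sin(360°/24) = 69.25 mm²); the cube at (3.5, 5.5) does not reach this height (z outside [4.5, 7.5]); the cube at (-3.5, 15) is absent (z outside [10, 31]); Taking the union: only the r=5.5 sphere is present, so the union is just that shape — area = 69.25 mm²; (whole slice rotated 75° about Z — lengths, areas and connectivity unchanged). At z = 9.28: the sphere: section is a regular 24-gon, circumradius = √(r²−h²) = √(5.5²−3.78²) = 3.995 (area = (24/2)·3.995²·sin(360°/24) = 49.57 mm²); the cube at (3.5, 5.5) does not reach this height (z outside [4.5, 7.5]); the cube at (-3.5, 15) does not reach this height (z outside [10, 31]); Merging all regions: only the r=5.5 sphere is present, so the union is just that shape — area = 49.57 mm²; (rotated 75° about Z; rotation is an isometry so areas/perimeters/island counts are preserved). Checking containment: the cross-section at z = 9.28 is a subset of the cross-section at z = 8.32.

entirely on top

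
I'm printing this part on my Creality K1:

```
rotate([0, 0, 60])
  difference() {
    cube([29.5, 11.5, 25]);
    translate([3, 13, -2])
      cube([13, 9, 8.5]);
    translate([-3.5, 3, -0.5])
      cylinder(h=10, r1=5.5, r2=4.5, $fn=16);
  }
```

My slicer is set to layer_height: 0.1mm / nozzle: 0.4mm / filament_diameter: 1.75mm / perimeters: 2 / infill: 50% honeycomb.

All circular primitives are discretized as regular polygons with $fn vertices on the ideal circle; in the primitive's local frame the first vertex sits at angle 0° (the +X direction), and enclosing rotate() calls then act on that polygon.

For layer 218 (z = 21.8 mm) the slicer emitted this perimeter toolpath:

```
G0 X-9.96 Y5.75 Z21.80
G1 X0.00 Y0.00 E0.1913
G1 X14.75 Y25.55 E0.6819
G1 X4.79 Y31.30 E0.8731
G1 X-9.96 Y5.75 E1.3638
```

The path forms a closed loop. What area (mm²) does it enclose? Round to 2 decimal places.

Apply the shoelace formula to the sequence of (X, Y) vertices; enclosed area = 339.29 mm².

339.29 mm²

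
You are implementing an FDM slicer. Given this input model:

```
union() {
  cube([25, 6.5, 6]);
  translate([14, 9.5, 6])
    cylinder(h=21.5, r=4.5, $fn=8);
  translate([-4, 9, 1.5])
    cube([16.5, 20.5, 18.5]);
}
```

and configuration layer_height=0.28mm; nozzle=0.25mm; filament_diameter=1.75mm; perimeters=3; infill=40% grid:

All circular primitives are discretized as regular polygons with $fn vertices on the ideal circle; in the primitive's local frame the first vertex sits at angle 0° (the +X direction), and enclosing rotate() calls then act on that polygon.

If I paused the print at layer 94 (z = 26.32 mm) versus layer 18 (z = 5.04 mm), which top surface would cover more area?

layer 18 (z = 5.04 mm)

Layer 94 (z = 26.32): the cube is absent (z outside [0, 6]); the r=4.5 cylinder at (14, 9.5) contributes a regular 8-gon of circumradius 4.5 (area = (8/2)·4.500²·sin(360°/8) = 57.28 mm²); the cube at (-4, 9) does not reach this height (z outside [1.5, 20]); Merging all regions: only the r=4.5 cylinder at (14, 9.5) is present, so the union is just that shape — area = 57.28 mm². So its area = 57.28 mm². Layer 18 (z = 5.04): the cube (footprint 25×6.5) is included at this height (area 162.50 mm²); the cylinder at (14, 9.5) does not reach this height (z outside [6, 27.5]); the cube at (-4, 9) is present — its section is the full 16.5×20.5 rectangle (area 338.25 mm²); Taking the union: the 2 present regions are separate (no shared area or edge), so areas and boundary lengths simply add and each stays a separate island — area = 500.75 mm². So its area = 500.75 mm². Layer 18 is larger (500.75 vs 57.28 mm²).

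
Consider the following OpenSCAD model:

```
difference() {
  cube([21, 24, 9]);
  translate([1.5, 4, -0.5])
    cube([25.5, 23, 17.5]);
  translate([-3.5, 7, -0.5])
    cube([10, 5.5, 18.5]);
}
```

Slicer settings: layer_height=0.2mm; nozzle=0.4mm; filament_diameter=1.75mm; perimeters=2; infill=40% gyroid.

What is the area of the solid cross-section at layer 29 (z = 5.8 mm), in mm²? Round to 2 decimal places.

At z = 5.8 mm: the 21×24 cube contributes its full rectangle (area 504.00 mm²); the cube at (1.5, 4) (footprint 25.5×23) is included at this height (area 586.50 mm²); the cube at (-3.5, 7) (footprint 10×5.5) is included at this height (area 55.00 mm²); After the difference (first − rest): starting from the 21×24 cube (504.00 mm²), the 25.5×23 cube at (1.5, 4) partially overlaps it — only the 390.00 mm² overlap (of its 586.50 mm²) is removed, clipping the outline; the 10×5.5 cube at (-3.5, 7) partially overlaps it — only the 8.25 mm² overlap (of its 55.00 mm²) is removed, clipping the outline — area = 105.75 mm². Overall, the cross-section has 2 separate islands. Net area = 105.75 mm².

105.75 mm²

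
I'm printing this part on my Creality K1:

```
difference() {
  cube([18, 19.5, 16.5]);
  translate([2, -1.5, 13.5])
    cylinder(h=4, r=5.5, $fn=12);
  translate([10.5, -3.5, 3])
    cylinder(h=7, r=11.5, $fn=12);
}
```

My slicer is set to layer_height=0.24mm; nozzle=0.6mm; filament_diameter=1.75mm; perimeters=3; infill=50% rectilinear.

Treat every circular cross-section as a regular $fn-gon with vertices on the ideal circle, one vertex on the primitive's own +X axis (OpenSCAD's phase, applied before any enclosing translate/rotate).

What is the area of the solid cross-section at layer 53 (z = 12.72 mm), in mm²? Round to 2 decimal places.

At z = 12.72 mm: the cube (footprint 18×19.5) is included at this height (area 351.00 mm²); the cylinder at (2, -1.5) does not reach this height (z outside [13.5, 17.5]); the cylinder at (10.5, -3.5) is absent (z outside [3, 10]); After the difference (first − rest): none of the subtracted shapes is present at this height, so the 18×19.5 cube is unchanged — area = 351.00 mm². Overall, the cross-section is a single solid region. Net area = 351.00 mm².

351.00 mm²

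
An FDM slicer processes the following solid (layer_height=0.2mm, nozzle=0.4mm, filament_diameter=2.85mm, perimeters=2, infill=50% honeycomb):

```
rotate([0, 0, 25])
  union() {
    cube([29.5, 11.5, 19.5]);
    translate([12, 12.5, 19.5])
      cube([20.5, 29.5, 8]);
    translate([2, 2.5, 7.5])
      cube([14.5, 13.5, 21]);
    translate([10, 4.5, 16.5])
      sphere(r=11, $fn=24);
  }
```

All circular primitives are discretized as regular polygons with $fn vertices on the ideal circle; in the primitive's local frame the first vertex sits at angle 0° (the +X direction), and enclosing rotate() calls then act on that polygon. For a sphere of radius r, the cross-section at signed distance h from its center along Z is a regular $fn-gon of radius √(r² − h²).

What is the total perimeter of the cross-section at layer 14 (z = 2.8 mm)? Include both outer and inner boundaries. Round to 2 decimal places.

At z = 2.8 mm: the 29.5×11.5 cube contributes its full rectangle (perimeter 82.00 mm); the cube at (12, 12.5) does not reach this height (z outside [19.5, 27.5]); the cube at (2, 2.5) is not intersected at this z (z outside [7.5, 28.5]); the sphere at (10, 4.5) does not reach this height (|z−center|=13.700 > r=11); Combining (union): only the 29.5×11.5 cube is present, so the union is just that shape — boundary = 82.00 mm; (whole slice rotated 25° about Z — lengths, areas and connectivity unchanged). Overall, the cross-section is a single solid region. Total boundary length (outer) = 82.00 mm.

82.00 mm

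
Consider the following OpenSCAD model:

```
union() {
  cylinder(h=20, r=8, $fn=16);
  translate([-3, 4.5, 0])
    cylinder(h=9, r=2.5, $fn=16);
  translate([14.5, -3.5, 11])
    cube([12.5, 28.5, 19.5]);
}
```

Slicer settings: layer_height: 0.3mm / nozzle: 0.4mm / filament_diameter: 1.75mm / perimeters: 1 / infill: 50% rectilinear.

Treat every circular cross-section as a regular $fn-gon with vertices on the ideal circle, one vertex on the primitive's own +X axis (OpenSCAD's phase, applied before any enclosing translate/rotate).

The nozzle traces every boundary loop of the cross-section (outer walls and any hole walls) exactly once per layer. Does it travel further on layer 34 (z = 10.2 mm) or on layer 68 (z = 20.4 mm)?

layer 68 (z = 20.4 mm)

Layer 34 (z = 10.2): the r=8 cylinder contributes a regular 16-gon of circumradius 8 (perimeter = 2·16·8.000·sin(180°/16) = 49.94 mm); the cylinder at (-3, 4.5) is absent (z outside [0, 9]); the cube at (14.5, -3.5) does not reach this height (z outside [11, 30.5]); Merging all regions: only the r=8 cylinder is present, so the union is just that shape — boundary = 49.94 mm. So its perimeter = 49.94 mm. Layer 68 (z = 20.4): the cylinder is not intersected at this z (z outside [0, 20]); the cylinder at (-3, 4.5) is not intersected at this z (z outside [0, 9]); the cube at (14.5, -3.5) is present — its section is the full 12.5×28.5 rectangle (perimeter 82.00 mm); Combining (union): only the 12.5×28.5 cube at (14.5, -3.5) is present, so the union is just that shape — boundary = 82.00 mm. So its perimeter = 82.00 mm. Layer 68 is larger (82.00 vs 49.94 mm).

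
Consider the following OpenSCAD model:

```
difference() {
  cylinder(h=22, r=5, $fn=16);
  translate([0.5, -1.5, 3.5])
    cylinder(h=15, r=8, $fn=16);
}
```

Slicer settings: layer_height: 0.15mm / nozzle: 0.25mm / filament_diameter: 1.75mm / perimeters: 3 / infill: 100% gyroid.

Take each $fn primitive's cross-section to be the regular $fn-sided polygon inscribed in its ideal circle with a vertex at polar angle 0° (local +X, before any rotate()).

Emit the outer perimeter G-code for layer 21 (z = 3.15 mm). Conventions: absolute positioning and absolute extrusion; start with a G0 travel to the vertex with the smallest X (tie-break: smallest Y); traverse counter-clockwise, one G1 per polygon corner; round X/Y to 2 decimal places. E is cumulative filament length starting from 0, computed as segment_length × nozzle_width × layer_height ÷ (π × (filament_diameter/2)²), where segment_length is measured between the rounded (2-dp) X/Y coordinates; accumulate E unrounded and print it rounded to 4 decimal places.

At z = 3.15 mm: the r=5 cylinder gives a regular 16-gon of circumradius 5 (constant along its height); the cylinder at (0.5, -1.5) is absent (z outside [3.5, 18.5]); After the difference (first − rest): none of the subtracted shapes is present at this height, so the r=5 cylinder is unchanged — 1 connected region. The outline is a single polygon with 16 vertices. Extrusion per mm of travel: 0.25 × 0.15 / (π × 0.875²) = 0.015591. Accumulating E over each segment gives final E = 0.4868.

G0 X-5.00 Y0.00 Z3.15
G1 X-4.62 Y-1.91 E0.0304
G1 X-3.54 Y-3.54 E0.0608
G1 X-1.91 Y-4.62 E0.0913
G1 X0.00 Y-5.00 E0.1217
G1 X1.91 Y-4.62 E0.1521
G1 X3.54 Y-3.54 E0.1825
G1 X4.62 Y-1.91 E0.2130
G1 X5.00 Y0.00 E0.2434
G1 X4.62 Y1.91 E0.2737
G1 X3.54 Y3.54 E0.3042
G1 X1.91 Y4.62 E0.3347
G1 X0.00 Y5.00 E0.3651
G1 X-1.91 Y4.62 E0.3954
G1 X-3.54 Y3.54 E0.4259
G1 X-4.62 Y1.91 E0.4564
G1 X-5.00 Y0.00 E0.4868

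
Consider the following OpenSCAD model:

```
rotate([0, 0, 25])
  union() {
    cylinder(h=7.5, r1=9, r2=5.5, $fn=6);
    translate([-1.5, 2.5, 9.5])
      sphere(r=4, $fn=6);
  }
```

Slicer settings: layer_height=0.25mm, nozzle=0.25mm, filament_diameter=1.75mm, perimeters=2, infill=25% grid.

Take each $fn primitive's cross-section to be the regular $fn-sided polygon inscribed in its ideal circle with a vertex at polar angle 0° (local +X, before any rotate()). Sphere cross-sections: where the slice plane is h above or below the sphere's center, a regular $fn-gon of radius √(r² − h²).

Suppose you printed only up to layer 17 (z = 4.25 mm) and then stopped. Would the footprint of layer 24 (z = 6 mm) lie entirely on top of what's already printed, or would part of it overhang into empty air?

entirely on top

Compare the two slices. At z = 4.25: the cone (r1=9→r2=5.5) has section circumradius 7.017 here — a regular 6-gon (area = (6/2)·7.017²·sin(360°/6) = 127.91 mm²); the sphere at (-1.5, 2.5) is absent (|z−center|=5.250 > r=4); Taking the union: only the cone is present, so the union is just that shape — area = 127.91 mm²; (whole slice rotated 25° about Z — lengths, areas and connectivity unchanged). At z = 6: the cone: at t=0.800 of its height the radius interpolates to r₁+(r₂−r₁)t = 6.200, giving a regular 6-gon of that circumradius (area = (6/2)·6.200²·sin(360°/6) = 99.87 mm²); the sphere at (-1.5, 2.5): section is a regular 6-gon, circumradius = √(r²−h²) = √(4²−3.5²) = 1.936 (area = (6/2)·1.936²·sin(360°/6) = 9.74 mm²); Combining (union): the r=4 sphere at (-1.5, 2.5) lies entirely inside the cone, so the union is just the cone — area = 99.87 mm²; (whole slice rotated 25° about Z — lengths, areas and connectivity unchanged). Checking containment: the cross-section at z = 6 is a subset of the cross-section at z = 4.25.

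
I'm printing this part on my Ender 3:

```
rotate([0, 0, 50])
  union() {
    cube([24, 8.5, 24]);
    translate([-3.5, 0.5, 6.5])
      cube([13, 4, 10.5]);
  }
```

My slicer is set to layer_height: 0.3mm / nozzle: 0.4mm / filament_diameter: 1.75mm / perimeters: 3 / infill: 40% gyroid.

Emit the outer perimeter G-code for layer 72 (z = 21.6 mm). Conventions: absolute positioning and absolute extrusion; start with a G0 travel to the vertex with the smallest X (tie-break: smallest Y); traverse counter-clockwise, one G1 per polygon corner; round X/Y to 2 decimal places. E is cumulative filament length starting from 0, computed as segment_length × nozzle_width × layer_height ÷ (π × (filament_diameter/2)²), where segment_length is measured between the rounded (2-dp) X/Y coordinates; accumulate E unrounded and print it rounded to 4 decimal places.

G0 X-6.51 Y5.46 Z21.60
G1 X0.00 Y0.00 E0.4239
G1 X15.43 Y18.39 E1.6215
G1 X8.92 Y23.85 E2.0454
G1 X-6.51 Y5.46 E3.2431

At z = 21.6 mm: the 24×8.5 cube contributes its full rectangle; the cube at (-3.5, 0.5) is not intersected at this z (z outside [6.5, 17]); Combining (union): only the 24×8.5 cube is present, so the union is just that shape — 1 connected region; (rotated 50° about Z; rotation is an isometry so areas/perimeters/island counts are preserved). The outline is a single polygon with 4 vertices. Extrusion per mm of travel: 0.4 × 0.3 / (π × 0.875²) = 0.049890. Accumulating E over each segment gives final E = 3.2431.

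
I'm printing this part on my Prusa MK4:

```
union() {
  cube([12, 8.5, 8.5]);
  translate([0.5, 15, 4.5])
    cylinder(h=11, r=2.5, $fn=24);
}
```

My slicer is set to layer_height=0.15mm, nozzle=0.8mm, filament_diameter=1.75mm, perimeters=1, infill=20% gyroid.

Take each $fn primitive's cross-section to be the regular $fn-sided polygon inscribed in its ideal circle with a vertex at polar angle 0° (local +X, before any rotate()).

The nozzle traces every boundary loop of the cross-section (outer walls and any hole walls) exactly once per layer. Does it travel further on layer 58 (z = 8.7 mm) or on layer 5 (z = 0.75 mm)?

Layer 58 (z = 8.7): the cube is absent (z outside [0, 8.5]); the r=2.5 cylinder at (0.5, 15) gives a regular 24-gon of circumradius 2.5 (constant along its height) (perimeter = 2·24·2.500·sin(180°/24) = 15.66 mm); Taking the union: only the r=2.5 cylinder at (0.5, 15) is present, so the union is just that shape — boundary = 15.66 mm. So its perimeter = 15.66 mm. Layer 5 (z = 0.75): the 12×8.5 cube contributes its full rectangle (perimeter 41.00 mm); the cylinder at (0.5, 15) is not intersected at this z (z outside [4.5, 15.5]); Merging all regions: only the 12×8.5 cube is present, so the union is just that shape — boundary = 41.00 mm. So its perimeter = 41.00 mm. Layer 5 is larger (41.00 vs 15.66 mm).

layer 5 (z = 0.75 mm)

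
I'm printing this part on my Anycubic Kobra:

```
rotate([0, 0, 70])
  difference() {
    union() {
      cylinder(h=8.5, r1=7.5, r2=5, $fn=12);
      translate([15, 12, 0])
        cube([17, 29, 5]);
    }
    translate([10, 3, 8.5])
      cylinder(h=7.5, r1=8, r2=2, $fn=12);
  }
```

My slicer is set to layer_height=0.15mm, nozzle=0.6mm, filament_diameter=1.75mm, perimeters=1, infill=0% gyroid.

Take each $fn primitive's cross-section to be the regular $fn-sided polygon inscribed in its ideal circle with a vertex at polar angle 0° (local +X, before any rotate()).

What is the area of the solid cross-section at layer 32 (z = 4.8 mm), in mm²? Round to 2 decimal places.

604.20 mm²

At z = 4.8 mm: the cone contributes a regular 12-gon of circumradius 6.088 (interpolated between r1=7.5 and r2=5 at t=0.565) (area = (12/2)·6.088²·sin(360°/12) = 111.20 mm²); the 17×29 cube at (15, 12) contributes its full rectangle (area 493.00 mm²); Combining (union): the 2 present regions are separate (no shared area or edge), so areas and boundary lengths simply add and each stays a separate island — area = 604.20 mm²; the cone at (10, 3) is not intersected at this z (z outside [8.5, 16]); After the difference (first − rest): none of the subtracted shapes is present at this height, so that combined region is unchanged — area = 604.20 mm²; (whole slice rotated 70° about Z — lengths, areas and connectivity unchanged). Overall, the cross-section has 2 separate islands. Net area = 604.20 mm².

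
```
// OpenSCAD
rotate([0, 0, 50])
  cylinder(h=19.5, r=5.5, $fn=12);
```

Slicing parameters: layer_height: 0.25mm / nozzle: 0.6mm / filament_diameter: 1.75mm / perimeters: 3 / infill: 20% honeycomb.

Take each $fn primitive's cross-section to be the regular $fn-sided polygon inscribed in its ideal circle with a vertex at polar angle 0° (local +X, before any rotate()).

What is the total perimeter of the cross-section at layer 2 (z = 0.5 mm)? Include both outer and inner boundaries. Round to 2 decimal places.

34.16 mm

At z = 0.5 mm: the r=5.5 cylinder contributes a regular 12-gon of circumradius 5.5 (perimeter = 2·12·5.500·sin(180°/12) = 34.16 mm); (whole slice rotated 50° about Z — lengths, areas and connectivity unchanged). Overall, the cross-section is a single solid region. Total boundary length (outer) = 34.16 mm.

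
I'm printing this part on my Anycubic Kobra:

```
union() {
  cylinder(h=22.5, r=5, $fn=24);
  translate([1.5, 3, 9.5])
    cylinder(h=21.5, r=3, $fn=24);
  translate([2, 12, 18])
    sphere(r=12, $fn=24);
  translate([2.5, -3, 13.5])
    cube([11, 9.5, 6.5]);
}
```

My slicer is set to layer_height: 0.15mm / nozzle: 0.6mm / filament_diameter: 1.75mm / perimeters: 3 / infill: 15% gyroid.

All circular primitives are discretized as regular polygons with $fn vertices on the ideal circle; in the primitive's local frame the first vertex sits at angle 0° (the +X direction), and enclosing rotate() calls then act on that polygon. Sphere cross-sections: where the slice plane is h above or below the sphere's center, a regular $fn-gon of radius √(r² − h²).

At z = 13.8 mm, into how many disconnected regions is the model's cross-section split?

At z = 13.8 mm: the r=5 cylinder contributes a regular 24-gon of circumradius 5; the cylinder at (1.5, 3): section is a regular 24-gon, circumradius r=3; the r=12 sphere at (2, 12) slices to a regular 24-gon of circumradius 11.241 (√(r²−h²) with h=4.2 from center); the 11×9.5 cube at (2.5, -3) contributes its full rectangle; Combining (union): the regions partially overlap (shared area 98.99 mm²), so overlapping operands fuse into one piece — 1 connected region. The result has 1 disconnected region.

1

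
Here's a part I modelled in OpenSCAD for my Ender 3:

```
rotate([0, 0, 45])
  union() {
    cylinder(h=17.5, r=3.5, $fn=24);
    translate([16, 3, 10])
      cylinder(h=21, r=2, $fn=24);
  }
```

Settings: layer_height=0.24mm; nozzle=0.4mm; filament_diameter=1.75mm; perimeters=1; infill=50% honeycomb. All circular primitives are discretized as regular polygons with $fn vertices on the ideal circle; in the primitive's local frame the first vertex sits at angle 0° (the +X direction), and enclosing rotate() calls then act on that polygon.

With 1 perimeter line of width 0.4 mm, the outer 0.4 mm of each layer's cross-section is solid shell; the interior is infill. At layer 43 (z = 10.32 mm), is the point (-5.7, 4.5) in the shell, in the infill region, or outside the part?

At z = 10.32 mm: the r=3.5 cylinder gives a regular 24-gon of circumradius 3.5 (constant along its height); the r=2 cylinder at (16, 3) contributes a regular 24-gon of circumradius 2; Merging all regions: the 2 present regions are separate (no shared area or edge), so areas and boundary lengths simply add and each stays a separate island — 2 connected regions; (whole slice rotated 45° about Z — lengths, areas and connectivity unchanged). Overall, the cross-section has 2 separate islands. Undo the 45° rotation: the query point maps to (-0.849, 7.212) in the un-rotated model frame. The nearest boundary edge runs (-0.91, 3.38)→(0.00, 3.50); distance from the point to it = 3.79 mm. The point is not inside any of the regions above, so it lies outside the cross-section (3.79 mm from the nearest boundary).

outside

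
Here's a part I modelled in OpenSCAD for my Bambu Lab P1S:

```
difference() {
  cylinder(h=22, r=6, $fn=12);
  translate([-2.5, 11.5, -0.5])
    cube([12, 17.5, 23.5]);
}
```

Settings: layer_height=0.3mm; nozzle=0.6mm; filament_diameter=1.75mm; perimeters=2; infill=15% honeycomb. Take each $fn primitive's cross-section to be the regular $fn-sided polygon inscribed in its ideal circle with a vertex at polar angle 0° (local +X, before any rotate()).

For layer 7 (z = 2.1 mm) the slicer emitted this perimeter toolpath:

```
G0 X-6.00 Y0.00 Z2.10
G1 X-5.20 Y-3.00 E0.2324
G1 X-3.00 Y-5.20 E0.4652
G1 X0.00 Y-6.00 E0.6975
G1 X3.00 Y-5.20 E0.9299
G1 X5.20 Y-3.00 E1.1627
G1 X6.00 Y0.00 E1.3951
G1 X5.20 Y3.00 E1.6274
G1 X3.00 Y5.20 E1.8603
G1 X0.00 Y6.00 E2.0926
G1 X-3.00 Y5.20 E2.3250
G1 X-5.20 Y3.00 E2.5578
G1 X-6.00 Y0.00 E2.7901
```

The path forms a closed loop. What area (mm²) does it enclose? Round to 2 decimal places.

Apply the shoelace formula to the sequence of (X, Y) vertices; enclosed area = 108.08 mm².

108.08 mm²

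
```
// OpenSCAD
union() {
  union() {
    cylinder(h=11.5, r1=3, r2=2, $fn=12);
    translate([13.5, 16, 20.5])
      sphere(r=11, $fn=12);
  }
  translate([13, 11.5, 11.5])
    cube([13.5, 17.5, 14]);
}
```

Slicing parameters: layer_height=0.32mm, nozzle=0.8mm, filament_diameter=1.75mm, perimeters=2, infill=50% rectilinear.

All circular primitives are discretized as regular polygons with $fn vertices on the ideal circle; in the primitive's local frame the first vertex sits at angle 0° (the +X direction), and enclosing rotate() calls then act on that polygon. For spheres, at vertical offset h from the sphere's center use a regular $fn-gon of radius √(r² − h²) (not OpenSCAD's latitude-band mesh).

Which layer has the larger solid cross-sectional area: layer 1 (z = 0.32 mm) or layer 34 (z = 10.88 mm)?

Layer 1 (z = 0.32): the cone: at t=0.028 of its height the radius interpolates to r₁+(r₂−r₁)t = 2.972, giving a regular 12-gon of that circumradius (area = (12/2)·2.972²·sin(360°/12) = 26.50 mm²); the sphere at (13.5, 16) is absent (|z−center|=20.180 > r=11); Merging all regions: only the cone is present, so the union is just that shape — area = 26.50 mm²; the cube at (13, 11.5) does not reach this height (z outside [11.5, 25.5]); Merging all regions: only that combined region is present, so the union is just that shape — area = 26.50 mm². So its area = 26.50 mm². Layer 34 (z = 10.88): the cone contributes a regular 12-gon of circumradius 2.054 (interpolated between r1=3 and r2=2 at t=0.946) (area = (12/2)·2.054²·sin(360°/12) = 12.66 mm²); the sphere at (13.5, 16): section is a regular 12-gon, circumradius = √(r²−h²) = √(11²−9.62²) = 5.334 (area = (12/2)·5.334²·sin(360°/12) = 85.37 mm²); Merging all regions: the 2 present regions are separate (no shared area or edge), so areas and boundary lengths simply add and each stays a separate island — area = 98.02 mm²; the cube at (13, 11.5) is not intersected at this z (z outside [11.5, 25.5]); Combining (union): only the result so far is present, so the union is just that shape — area = 98.02 mm². So its area = 98.02 mm². Layer 34 is larger (98.02 vs 26.50 mm²).

layer 34 (z = 10.88 mm)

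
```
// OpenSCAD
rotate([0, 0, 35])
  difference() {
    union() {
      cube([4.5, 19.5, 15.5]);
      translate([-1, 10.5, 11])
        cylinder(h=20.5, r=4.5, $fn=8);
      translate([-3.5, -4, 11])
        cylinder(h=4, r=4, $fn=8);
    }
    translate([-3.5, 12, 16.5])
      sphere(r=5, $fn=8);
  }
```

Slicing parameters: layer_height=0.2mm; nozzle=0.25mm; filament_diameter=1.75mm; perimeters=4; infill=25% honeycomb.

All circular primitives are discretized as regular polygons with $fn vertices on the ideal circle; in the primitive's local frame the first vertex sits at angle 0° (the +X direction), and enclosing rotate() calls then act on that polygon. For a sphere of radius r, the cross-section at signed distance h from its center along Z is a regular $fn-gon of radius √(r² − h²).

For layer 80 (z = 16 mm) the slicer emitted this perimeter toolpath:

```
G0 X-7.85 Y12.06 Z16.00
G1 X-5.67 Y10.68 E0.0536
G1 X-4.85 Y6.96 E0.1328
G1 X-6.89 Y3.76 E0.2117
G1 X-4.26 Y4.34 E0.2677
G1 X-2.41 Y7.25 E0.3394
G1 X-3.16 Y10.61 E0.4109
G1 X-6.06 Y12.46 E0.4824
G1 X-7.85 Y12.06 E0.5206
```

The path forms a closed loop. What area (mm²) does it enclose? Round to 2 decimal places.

19.64 mm²

Apply the shoelace formula to the sequence of (X, Y) vertices; enclosed area = 19.64 mm².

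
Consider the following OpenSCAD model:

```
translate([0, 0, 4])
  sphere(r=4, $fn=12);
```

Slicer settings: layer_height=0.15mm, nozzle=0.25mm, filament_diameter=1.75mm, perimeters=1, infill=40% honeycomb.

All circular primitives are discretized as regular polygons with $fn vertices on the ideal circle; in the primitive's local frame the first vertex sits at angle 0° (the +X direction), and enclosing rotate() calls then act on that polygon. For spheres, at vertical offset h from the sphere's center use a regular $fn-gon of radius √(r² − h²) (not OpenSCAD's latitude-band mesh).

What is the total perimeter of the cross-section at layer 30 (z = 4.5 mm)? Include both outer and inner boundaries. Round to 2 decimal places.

24.65 mm

At z = 4.5 mm: the r=4 sphere contributes a regular 12-gon of circumradius √(4²−0.5²) = 3.969 (perimeter = 2·12·3.969·sin(180°/12) = 24.65 mm). Overall, the cross-section is a single solid region. Total boundary length (outer) = 24.65 mm.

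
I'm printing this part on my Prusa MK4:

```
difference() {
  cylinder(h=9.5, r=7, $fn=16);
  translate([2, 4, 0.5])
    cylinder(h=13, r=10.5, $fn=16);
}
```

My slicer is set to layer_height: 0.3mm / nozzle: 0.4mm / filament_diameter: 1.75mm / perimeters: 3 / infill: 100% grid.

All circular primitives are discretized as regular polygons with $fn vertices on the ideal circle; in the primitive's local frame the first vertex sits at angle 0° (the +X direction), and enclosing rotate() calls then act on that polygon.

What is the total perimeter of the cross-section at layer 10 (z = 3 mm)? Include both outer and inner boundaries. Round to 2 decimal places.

23.77 mm

At z = 3 mm: the cylinder: section is a regular 16-gon, circumradius r=7 (perimeter = 2·16·7.000·sin(180°/16) = 43.70 mm); the r=10.5 cylinder at (2, 4) contributes a regular 16-gon of circumradius 10.5 (perimeter = 2·16·10.500·sin(180°/16) = 65.55 mm); Subtracting the remaining from the first: starting from the r=7 cylinder, the r=10.5 cylinder at (2, 4) partially overlaps it — only the 142.26 mm² overlap (of its 337.53 mm²) is removed, clipping the outline — boundary = 23.77 mm. Overall, the cross-section is a single solid region. Total boundary length (outer) = 23.77 mm.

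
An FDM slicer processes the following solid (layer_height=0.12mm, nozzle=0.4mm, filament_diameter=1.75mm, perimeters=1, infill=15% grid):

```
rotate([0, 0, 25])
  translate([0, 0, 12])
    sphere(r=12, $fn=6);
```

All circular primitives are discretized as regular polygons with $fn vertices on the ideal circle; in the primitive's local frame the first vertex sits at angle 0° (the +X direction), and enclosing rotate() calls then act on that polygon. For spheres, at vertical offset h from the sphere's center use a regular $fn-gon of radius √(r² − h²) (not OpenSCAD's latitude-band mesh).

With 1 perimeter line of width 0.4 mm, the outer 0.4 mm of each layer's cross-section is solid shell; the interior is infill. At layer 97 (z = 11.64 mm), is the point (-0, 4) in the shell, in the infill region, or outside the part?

At z = 11.64 mm: the sphere: section is a regular 6-gon, circumradius = √(r²−h²) = √(12²−0.36²) = 11.995; (rotated 25° about Z; rotation is an isometry so areas/perimeters/island counts are preserved). Overall, the cross-section is a single solid region. Undo the 25° rotation: the query point maps to (1.690, 3.625) in the un-rotated model frame. The nearest boundary edge runs (6.00, 10.39)→(-6.00, 10.39); distance from the point to it = 6.76 mm. The point is inside the cross-section and 6.76 mm from the nearest boundary — more than the 0.4 mm shell width (1 × 0.4), so it's in the infill interior.

infill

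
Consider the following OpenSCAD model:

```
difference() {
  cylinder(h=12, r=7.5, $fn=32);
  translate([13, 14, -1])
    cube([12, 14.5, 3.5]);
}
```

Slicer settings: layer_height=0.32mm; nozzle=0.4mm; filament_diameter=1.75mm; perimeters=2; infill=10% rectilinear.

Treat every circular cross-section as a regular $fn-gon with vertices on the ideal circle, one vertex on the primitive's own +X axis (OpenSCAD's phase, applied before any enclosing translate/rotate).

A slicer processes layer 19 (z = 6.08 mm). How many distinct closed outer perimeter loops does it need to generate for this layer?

1

At z = 6.08 mm: the r=7.5 cylinder gives a regular 32-gon of circumradius 7.5 (constant along its height); the cube at (13, 14) does not reach this height (z outside [-1, 2.5]); Subtracting the remaining from the first: none of the subtracted shapes is present at this height, so the r=7.5 cylinder is unchanged — 1 connected region. The result has 1 disconnected region.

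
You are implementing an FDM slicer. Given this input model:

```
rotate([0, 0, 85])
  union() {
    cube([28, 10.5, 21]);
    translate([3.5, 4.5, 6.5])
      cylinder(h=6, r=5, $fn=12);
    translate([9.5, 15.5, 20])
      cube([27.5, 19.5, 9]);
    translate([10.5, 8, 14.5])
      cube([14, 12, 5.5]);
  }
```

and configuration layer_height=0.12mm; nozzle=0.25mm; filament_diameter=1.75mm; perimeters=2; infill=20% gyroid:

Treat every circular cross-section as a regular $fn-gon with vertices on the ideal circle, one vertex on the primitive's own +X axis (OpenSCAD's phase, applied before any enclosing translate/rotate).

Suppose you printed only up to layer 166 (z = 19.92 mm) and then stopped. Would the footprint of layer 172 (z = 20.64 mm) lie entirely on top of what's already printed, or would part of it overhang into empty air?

part overhangs

Compare the two slices. At z = 19.92: the cube is present — its section is the full 28×10.5 rectangle (area 294.00 mm²); the cylinder at (3.5, 4.5) does not reach this height (z outside [6.5, 12.5]); the cube at (9.5, 15.5) does not reach this height (z outside [20, 29]); the 14×12 cube at (10.5, 8) contributes its full rectangle (area 168.00 mm²); Merging all regions: the regions partially overlap — summed areas 462.00 mm² minus the doubly-counted overlap 35.00 mm² gives 427.00 mm² — area = 427.00 mm²; (rotated 85° about Z; rotation is an isometry so areas/perimeters/island counts are preserved). At z = 20.64: the cube (footprint 28×10.5) is included at this height (area 294.00 mm²); the cylinder at (3.5, 4.5) does not reach this height (z outside [6.5, 12.5]); the cube at (9.5, 15.5) is present — its section is the full 27.5×19.5 rectangle (area 536.25 mm²); the cube at (10.5, 8) is not intersected at this z (z outside [14.5, 20]); Taking the union: the 2 present regions are separate (no shared area or edge), so areas and boundary lengths simply add and each stays a separate island — area = 830.25 mm²; (whole slice rotated 85° about Z — lengths, areas and connectivity unchanged). Checking containment: at z = 20.64 the cross-section extends beyond the z = 19.92 cross-section by about 473.25 mm².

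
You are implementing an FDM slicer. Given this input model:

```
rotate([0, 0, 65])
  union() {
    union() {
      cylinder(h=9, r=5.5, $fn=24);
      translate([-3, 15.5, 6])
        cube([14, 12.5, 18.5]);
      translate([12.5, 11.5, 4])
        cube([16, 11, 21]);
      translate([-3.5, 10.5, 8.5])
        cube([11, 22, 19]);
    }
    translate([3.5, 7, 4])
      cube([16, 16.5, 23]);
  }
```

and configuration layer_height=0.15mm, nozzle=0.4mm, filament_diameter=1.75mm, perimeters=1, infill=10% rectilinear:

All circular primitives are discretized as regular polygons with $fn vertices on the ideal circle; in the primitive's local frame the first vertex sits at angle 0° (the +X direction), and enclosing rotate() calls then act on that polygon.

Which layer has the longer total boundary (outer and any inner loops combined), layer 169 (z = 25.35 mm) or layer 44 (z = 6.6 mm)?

layer 44 (z = 6.6 mm)

Layer 169 (z = 25.35): the cylinder is not intersected at this z (z outside [0, 9]); the cube at (-3, 15.5) is absent (z outside [6, 24.5]); the cube at (12.5, 11.5) is not intersected at this z (z outside [4, 25]); the cube at (-3.5, 10.5) (footprint 11×22) is included at this height (perimeter 66.00 mm); Taking the union: only the 11×22 cube at (-3.5, 10.5) is present, so the union is just that shape — boundary = 66.00 mm; the cube at (3.5, 7) is present — its section is the full 16×16.5 rectangle (perimeter 65.00 mm); Combining (union): the regions partially overlap (shared area 52.00 mm²), so the edge portions inside another operand are dropped and the merged outline is re-measured after clipping — boundary = 97.00 mm; (rotated 65° about Z; rotation is an isometry so areas/perimeters/island counts are preserved). So its perimeter = 97.00 mm. Layer 44 (z = 6.6): the cylinder: section is a regular 24-gon, circumradius r=5.5 (perimeter = 2·24·5.500·sin(180°/24) = 34.46 mm); the 14×12.5 cube at (-3, 15.5) contributes its full rectangle (perimeter 53.00 mm); the cube at (12.5, 11.5) (footprint 16×11) is included at this height (perimeter 54.00 mm); the cube at (-3.5, 10.5) does not reach this height (z outside [8.5, 27.5]); Taking the union: the 3 present regions are separate (no shared area or edge), so areas and boundary lengths simply add and each stays a separate island — boundary = 141.46 mm; the cube at (3.5, 7) is present — its section is the full 16×16.5 rectangle (perimeter 65.00 mm); Merging all regions: the regions partially overlap (shared area 137.00 mm²), so the edge portions inside another operand are dropped and the merged outline is re-measured after clipping — boundary = 139.46 mm; (rotated 65° about Z; rotation is an isometry so areas/perimeters/island counts are preserved). So its perimeter = 139.46 mm. Layer 44 is larger (139.46 vs 97.00 mm).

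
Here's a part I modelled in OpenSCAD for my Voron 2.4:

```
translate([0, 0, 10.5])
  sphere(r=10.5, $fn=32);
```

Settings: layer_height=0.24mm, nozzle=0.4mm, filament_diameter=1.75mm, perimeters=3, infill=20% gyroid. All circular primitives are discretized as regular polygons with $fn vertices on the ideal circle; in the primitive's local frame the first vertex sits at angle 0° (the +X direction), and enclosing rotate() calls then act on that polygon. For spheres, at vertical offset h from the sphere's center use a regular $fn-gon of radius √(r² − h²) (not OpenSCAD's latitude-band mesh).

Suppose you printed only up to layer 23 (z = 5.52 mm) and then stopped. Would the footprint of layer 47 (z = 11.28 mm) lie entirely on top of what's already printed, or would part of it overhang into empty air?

Compare the two slices. At z = 5.52: the sphere: section is a regular 32-gon, circumradius = √(r²−h²) = √(10.5²−4.98²) = 9.244 (area = (32/2)·9.244²·sin(360°/32) = 266.73 mm²). At z = 11.28: the r=10.5 sphere contributes a regular 32-gon of circumradius √(10.5²−0.78²) = 10.471 (area = (32/2)·10.471²·sin(360°/32) = 342.24 mm²). Checking containment: at z = 11.28 the cross-section extends beyond the z = 5.52 cross-section by about 75.51 mm².

part overhangs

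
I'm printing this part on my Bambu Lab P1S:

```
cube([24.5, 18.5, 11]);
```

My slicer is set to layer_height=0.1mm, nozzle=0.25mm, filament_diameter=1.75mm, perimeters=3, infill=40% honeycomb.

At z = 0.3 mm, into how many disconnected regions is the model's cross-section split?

At z = 0.3 mm: the cube is present — its section is the full 24.5×18.5 rectangle. The result has 1 disconnected region.

1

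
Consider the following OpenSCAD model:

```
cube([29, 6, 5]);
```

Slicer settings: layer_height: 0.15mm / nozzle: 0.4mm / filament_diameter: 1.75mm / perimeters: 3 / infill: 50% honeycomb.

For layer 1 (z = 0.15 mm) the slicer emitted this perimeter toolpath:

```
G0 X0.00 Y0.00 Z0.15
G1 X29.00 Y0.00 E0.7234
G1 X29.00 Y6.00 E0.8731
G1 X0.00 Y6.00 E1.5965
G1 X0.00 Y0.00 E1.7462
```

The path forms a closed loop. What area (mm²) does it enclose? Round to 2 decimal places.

174.00 mm²

Apply the shoelace formula to the sequence of (X, Y) vertices; enclosed area = 174.00 mm².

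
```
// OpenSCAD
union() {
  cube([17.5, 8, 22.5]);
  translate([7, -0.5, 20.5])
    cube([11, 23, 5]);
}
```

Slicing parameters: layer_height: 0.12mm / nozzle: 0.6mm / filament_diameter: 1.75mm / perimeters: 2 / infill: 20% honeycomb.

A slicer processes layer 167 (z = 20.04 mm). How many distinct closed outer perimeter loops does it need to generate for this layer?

1

At z = 20.04 mm: the cube (footprint 17.5×8) is included at this height; the cube at (7, -0.5) is absent (z outside [20.5, 25.5]); Combining (union): only the 17.5×8 cube is present, so the union is just that shape — 1 connected region. The result has 1 disconnected region.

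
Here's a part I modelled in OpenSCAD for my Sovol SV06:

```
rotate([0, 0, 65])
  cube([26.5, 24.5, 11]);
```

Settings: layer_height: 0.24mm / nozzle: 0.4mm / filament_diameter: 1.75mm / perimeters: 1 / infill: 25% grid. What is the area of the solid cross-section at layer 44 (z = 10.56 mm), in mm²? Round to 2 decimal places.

649.25 mm²

At z = 10.56 mm: the cube is present — its section is the full 26.5×24.5 rectangle (area 649.25 mm²); (whole slice rotated 65° about Z — lengths, areas and connectivity unchanged). Overall, the cross-section is a single solid region. Net area = 649.25 mm².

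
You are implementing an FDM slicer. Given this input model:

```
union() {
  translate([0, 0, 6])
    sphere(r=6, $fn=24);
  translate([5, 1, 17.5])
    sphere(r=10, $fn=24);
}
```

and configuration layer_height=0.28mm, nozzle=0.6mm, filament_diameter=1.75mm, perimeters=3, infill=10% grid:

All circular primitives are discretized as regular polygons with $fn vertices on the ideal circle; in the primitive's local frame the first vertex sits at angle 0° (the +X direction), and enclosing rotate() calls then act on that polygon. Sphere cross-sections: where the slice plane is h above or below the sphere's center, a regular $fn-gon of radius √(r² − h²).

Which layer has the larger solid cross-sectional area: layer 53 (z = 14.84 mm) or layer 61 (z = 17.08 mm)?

Layer 53 (z = 14.84): the sphere is absent (|z−center|=8.840 > r=6); the r=10 sphere at (5, 1) slices to a regular 24-gon of circumradius 9.640 (√(r²−h²) with h=2.66 from center) (area = (24/2)·9.640²·sin(360°/24) = 288.61 mm²); Combining (union): only the r=10 sphere at (5, 1) is present, so the union is just that shape — area = 288.61 mm². So its area = 288.61 mm². Layer 61 (z = 17.08): the sphere is not intersected at this z (|z−center|=11.080 > r=6); the sphere at (5, 1): section is a regular 24-gon, circumradius = √(r²−h²) = √(10²−0.42²) = 9.991 (area = (24/2)·9.991²·sin(360°/24) = 310.03 mm²); Taking the union: only the r=10 sphere at (5, 1) is present, so the union is just that shape — area = 310.03 mm². So its area = 310.03 mm². Layer 61 is larger (310.03 vs 288.61 mm²).

layer 61 (z = 17.08 mm)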